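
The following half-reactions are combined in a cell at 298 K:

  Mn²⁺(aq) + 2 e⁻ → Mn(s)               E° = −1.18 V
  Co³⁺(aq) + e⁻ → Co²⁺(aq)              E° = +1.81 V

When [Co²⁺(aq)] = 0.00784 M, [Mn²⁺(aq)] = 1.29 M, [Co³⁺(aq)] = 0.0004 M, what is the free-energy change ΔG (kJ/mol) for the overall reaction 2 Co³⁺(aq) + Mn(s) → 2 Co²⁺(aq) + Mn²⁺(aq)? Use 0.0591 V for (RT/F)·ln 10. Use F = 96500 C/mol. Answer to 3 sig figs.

−562 kJ/mol

With Co³⁺/Co²⁺ reduced at the cathode, E°cell = +1.81 − (−1.18) = +2.99 V and n = 2.
Q = ([Co²⁺(aq)]^2·[Mn²⁺(aq)]) / [Co³⁺(aq)]^2 = 496, so log Q = 2.695 and E = +2.99 − (0.0591/2)(2.695) = +2.9104 V.
ΔG = −nFE = −(2)(96500)(+2.9104) J/mol = −562 kJ/mol.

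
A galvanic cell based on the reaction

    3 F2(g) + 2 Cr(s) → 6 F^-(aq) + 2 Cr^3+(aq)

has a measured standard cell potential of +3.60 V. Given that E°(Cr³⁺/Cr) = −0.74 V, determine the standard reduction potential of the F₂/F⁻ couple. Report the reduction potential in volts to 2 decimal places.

In the reaction as written the F₂/F⁻ couple is reduced (cathode) and Cr³⁺/Cr is oxidized (anode), so E°cell = E°(F₂/F⁻) − E°(Cr³⁺/Cr).
E°(F₂/F⁻) = E°cell + E°(anode) = +3.60 + (−0.74) = +2.86 V.

+2.86 V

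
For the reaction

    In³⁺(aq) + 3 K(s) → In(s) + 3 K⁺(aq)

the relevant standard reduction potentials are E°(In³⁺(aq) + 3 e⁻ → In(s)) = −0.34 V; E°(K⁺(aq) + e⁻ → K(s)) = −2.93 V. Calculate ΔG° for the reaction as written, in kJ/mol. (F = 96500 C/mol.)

−750 kJ/mol

In the reaction as written In³⁺(aq) is reduced, so the In³⁺/In couple is the cathode and K⁺/K is the anode.
E°cell = −0.34 − (−2.93) = +2.59 V; balancing electrons gives n = 3.
ΔG° = −nFE°cell = −(3)(96500)(+2.59) J/mol = −750 kJ/mol.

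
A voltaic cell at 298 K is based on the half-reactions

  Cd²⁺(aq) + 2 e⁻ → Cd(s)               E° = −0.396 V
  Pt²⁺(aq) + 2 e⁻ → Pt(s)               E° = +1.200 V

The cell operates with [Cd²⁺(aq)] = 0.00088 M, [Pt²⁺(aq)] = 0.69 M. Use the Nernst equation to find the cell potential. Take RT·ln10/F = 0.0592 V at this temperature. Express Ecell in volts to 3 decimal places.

+1.682 V

Pt²⁺/Pt is reduced (cathode, E° = +1.200 V) and Cd²⁺/Cd is oxidized (anode).
E°cell = E°cat − E°an = +1.200 − (−0.396) = +1.596 V; n = 2.
The balanced reaction is Pt²⁺(aq) + Cd(s) → Pt(s) + Cd²⁺(aq), so Q = [Cd²⁺(aq)] / [Pt²⁺(aq)] = 0.00128 and log Q = −2.894.
E = E° − (0.0592/n)·log Q = +1.596 − (0.0592/2)(−2.894) = +1.682 V.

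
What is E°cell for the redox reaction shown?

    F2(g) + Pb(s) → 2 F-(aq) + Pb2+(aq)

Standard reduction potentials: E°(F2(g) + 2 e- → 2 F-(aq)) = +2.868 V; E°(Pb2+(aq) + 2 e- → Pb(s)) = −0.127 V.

+2.995 V

F2(g) gains electrons, so the F₂/F⁻ couple is the cathode; the Pb²⁺/Pb couple is the anode.
E°cell = E°(cathode) − E°(anode) = +2.868 − (−0.127) = +2.995 V.
The positive value indicates the reaction is spontaneous as written.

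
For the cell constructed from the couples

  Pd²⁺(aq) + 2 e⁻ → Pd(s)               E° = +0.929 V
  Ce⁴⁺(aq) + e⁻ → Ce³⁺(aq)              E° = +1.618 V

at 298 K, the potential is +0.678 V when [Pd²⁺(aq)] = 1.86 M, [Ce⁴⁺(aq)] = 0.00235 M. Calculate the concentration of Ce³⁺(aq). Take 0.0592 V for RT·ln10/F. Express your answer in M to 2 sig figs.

0.0026 M

The Ce⁴⁺/Ce³⁺ couple has the larger reduction potential, so it is the cathode: E°cell = +1.618 − (+0.929) = +0.689 V and n = 2.
Rearranging E = E° − (0.0592/n)·log Q gives log Q = 2(+0.689 − (+0.678))/0.0592 = 0.372.
The balanced reaction is 2 Ce⁴⁺(aq) + Pd(s) → 2 Ce³⁺(aq) + Pd²⁺(aq), so Q = ([Ce³⁺(aq)]^2·[Pd²⁺(aq)]) / [Ce⁴⁺(aq)]^2.
Isolating [Ce³⁺(aq)] in Q = 10^{0.372} yields log [Ce³⁺(aq)] = −2.578, i.e. 0.0026 M.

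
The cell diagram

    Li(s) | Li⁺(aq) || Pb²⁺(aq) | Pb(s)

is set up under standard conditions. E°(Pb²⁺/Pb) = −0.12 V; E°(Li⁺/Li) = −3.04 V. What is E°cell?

By convention the left-hand electrode in cell notation is the anode (oxidation) and the right-hand electrode is the cathode (reduction).
E°cell = E°(right) − E°(left) = −0.12 − (−3.04) = +2.92 V.

+2.92 V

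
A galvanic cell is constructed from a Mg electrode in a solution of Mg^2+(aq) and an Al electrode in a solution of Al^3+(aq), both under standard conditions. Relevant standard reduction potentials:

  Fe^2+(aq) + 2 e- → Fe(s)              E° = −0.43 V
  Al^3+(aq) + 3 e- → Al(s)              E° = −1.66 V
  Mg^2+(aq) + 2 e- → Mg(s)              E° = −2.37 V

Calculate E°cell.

+0.71 V

The Al³⁺/Al couple has the higher E°, so Al ion is reduced (cathode) and Mg is oxidized (anode).
E°cell = E°(cathode) − E°(anode) = −1.66 − (−2.37) = +0.71 V.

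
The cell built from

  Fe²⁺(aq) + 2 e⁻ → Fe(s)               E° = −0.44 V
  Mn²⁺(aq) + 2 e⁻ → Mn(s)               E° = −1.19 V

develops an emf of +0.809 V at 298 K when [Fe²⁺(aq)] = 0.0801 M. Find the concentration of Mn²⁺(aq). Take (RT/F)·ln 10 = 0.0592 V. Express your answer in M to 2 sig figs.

Fe²⁺/Fe is the cathode (higher E°); E°cell = −0.44 − (−1.19) = +0.75 V with n = 2.
Rearranging E = E° − (0.0592/n)·log Q gives log Q = 2(+0.75 − (+0.809))/0.0592 = −1.993.
For Fe²⁺(aq) + Mn(s) → Fe(s) + Mn²⁺(aq), the reaction quotient is Q = [Mn²⁺(aq)] / [Fe²⁺(aq)].
Isolating [Mn²⁺(aq)] in Q = 10^{−1.993} yields log [Mn²⁺(aq)] = −3.089, i.e. 0.00081 M.

0.00081 M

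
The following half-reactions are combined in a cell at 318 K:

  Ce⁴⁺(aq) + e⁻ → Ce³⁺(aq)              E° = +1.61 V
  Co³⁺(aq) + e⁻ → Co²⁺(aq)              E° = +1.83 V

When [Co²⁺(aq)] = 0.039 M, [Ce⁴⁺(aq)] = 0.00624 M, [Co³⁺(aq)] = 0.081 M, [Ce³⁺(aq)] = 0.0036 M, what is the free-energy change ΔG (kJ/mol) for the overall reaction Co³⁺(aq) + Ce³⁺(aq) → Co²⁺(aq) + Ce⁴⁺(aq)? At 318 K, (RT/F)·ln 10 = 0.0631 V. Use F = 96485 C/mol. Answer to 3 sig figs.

−21.7 kJ/mol

With Co³⁺/Co²⁺ reduced at the cathode, E°cell = +1.83 − (+1.61) = +0.22 V and n = 1.
The reaction quotient is ([Co²⁺(aq)]·[Ce⁴⁺(aq)]) / ([Co³⁺(aq)]·[Ce³⁺(aq)]) = 0.835; by Nernst, E = +0.22 − (0.0631/1)(−0.079) = +0.2250 V.
Then ΔG = −nFE = −1 × 96485 × +0.2250 J/mol = −21.7 kJ/mol.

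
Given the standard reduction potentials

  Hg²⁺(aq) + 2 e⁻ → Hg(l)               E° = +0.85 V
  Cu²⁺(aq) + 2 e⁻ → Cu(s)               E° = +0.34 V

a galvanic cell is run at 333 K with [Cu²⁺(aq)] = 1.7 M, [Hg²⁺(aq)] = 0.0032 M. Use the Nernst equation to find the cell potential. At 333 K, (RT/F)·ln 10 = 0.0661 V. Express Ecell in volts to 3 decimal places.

+0.420 V

Since E°(Hg²⁺/Hg) > E°(Cu²⁺/Cu), Hg²⁺/Hg serves as the cathode.
E°cell = E°cat − E°an = +0.85 − (+0.34) = +0.51 V; n = 2.
Balancing gives Hg²⁺(aq) + Cu(s) → Hg(l) + Cu²⁺(aq); hence Q = [Cu²⁺(aq)] / [Hg²⁺(aq)] = 531 (log Q = 2.725).
By the Nernst equation, E = +0.51 − (0.0661/2)·(2.725) = +0.420 V.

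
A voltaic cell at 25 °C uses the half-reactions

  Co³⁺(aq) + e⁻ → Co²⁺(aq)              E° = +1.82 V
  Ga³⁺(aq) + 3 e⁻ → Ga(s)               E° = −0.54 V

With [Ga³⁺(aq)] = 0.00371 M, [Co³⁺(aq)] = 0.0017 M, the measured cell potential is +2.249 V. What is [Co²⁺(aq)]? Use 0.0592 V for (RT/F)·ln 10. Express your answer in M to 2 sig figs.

Co³⁺/Co²⁺ is the cathode (higher E°); E°cell = +1.82 − (−0.54) = +2.36 V with n = 3.
Rearranging E = E° − (0.0592/n)·log Q gives log Q = 3(+2.36 − (+2.249))/0.0592 = 5.625.
For 3 Co³⁺(aq) + Ga(s) → 3 Co²⁺(aq) + Ga³⁺(aq), the reaction quotient is Q = ([Co²⁺(aq)]^3·[Ga³⁺(aq)]) / [Co³⁺(aq)]^3.
Solving for the unknown gives log [Co²⁺(aq)] = −0.084, so [Co²⁺(aq)] ≈ 0.82 M.

0.82 M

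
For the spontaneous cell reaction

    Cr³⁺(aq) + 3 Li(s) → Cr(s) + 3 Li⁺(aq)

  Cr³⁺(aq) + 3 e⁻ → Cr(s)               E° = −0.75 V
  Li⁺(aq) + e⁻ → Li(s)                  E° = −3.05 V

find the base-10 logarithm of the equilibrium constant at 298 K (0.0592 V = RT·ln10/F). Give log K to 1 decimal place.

The Cr³⁺/Cr couple is reduced (cathode); E°cell = −0.75 − (−3.05) = +2.30 V with n = 3.
At equilibrium E = 0, so log K = nE°cell / 0.0592 = (3)(+2.30) / 0.0592 = 116.6.

log K = 116.6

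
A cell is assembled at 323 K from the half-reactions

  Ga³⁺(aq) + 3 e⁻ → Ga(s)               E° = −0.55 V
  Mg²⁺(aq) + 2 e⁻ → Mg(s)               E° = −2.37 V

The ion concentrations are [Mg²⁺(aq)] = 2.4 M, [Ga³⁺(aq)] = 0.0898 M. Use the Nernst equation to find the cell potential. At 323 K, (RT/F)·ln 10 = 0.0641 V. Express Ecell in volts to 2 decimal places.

Since E°(Ga³⁺/Ga) > E°(Mg²⁺/Mg), Ga³⁺/Ga serves as the cathode.
E°cell = −0.55 − (−2.37) = +1.82 V, with n = 6 electrons transferred.
Balancing gives 2 Ga³⁺(aq) + 3 Mg(s) → 2 Ga(s) + 3 Mg²⁺(aq); hence Q = [Mg²⁺(aq)]^3 / [Ga³⁺(aq)]^2 = 1.71×10^3 (log Q = 3.234).
By the Nernst equation, E = +1.82 − (0.0641/6)·(3.234) = +1.79 V.

+1.79 V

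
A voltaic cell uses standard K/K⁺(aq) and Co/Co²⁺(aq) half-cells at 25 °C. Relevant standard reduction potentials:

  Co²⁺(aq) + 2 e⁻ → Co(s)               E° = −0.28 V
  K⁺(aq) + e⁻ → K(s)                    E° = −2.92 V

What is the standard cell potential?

+2.64 V

The Co²⁺/Co couple has the higher E°, so Co ion is reduced (cathode) and K is oxidized (anode).
E°cell = E°(cathode) − E°(anode) = −0.28 − (−2.92) = +2.64 V.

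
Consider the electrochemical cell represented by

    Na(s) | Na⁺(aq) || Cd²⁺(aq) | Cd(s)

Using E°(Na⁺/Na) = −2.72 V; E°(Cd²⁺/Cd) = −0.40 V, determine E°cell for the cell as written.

By convention the left-hand electrode in cell notation is the anode (oxidation) and the right-hand electrode is the cathode (reduction).
E°cell = E°(right) − E°(left) = −0.40 − (−2.72) = +2.32 V.

+2.32 V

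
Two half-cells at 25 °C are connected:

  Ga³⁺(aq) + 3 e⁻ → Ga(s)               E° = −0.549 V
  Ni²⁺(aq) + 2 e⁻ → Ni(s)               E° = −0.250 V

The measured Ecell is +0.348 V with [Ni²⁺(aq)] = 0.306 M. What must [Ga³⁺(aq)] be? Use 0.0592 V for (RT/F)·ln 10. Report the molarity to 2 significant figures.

0.00056 M

With Ni²⁺/Ni at the cathode and Ga³⁺/Ga at the anode, E°cell = −0.250 − (−0.549) = +0.299 V (n = 6).
From the Nernst equation, log Q = n(E° − E)/0.0592 = 6·(+0.299 − (+0.348))/0.0592 = −4.966.
For 3 Ni²⁺(aq) + 2 Ga(s) → 3 Ni(s) + 2 Ga³⁺(aq), the reaction quotient is Q = [Ga³⁺(aq)]^2 / [Ni²⁺(aq)]^3.
Solving for the unknown gives log [Ga³⁺(aq)] = −3.254, so [Ga³⁺(aq)] ≈ 0.00056 M.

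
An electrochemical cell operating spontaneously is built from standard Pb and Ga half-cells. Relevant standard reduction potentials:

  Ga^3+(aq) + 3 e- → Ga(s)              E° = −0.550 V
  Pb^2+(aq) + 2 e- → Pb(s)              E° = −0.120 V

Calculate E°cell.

Of the two couples in this cell, the one with the more positive reduction potential is reduced at the cathode: here that is Pb²⁺/Pb (−0.120 V); Ga³⁺/Ga (−0.550 V) is the anode.
E°cell = E°(cathode) − E°(anode) = −0.120 − (−0.550) = +0.430 V.

+0.430 V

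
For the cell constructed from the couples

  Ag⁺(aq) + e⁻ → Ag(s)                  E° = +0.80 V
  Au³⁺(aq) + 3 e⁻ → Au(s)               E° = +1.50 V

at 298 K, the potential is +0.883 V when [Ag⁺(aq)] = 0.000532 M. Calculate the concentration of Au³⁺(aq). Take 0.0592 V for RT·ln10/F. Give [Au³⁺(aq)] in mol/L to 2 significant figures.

The Au³⁺/Au couple has the larger reduction potential, so it is the cathode: E°cell = +1.50 − (+0.80) = +0.70 V and n = 3.
From the Nernst equation, log Q = n(E° − E)/0.0592 = 3·(+0.70 − (+0.883))/0.0592 = −9.274.
The balanced reaction is Au³⁺(aq) + 3 Ag(s) → Au(s) + 3 Ag⁺(aq), so Q = [Ag⁺(aq)]^3 / [Au³⁺(aq)].
Solving for the unknown gives log [Au³⁺(aq)] = −0.548, so [Au³⁺(aq)] ≈ 0.28 M.

0.28 M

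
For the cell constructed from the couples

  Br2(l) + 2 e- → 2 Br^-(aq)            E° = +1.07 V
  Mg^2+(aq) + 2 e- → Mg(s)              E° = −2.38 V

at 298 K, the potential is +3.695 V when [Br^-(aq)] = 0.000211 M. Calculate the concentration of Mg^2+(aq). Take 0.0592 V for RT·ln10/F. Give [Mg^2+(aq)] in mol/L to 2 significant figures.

With Br₂/Br⁻ at the cathode and Mg²⁺/Mg at the anode, E°cell = +1.07 − (−2.38) = +3.45 V (n = 2).
Rearranging E = E° − (0.0592/n)·log Q gives log Q = 2(+3.45 − (+3.695))/0.0592 = −8.277.
The balanced reaction is Br2(l) + Mg(s) → 2 Br^-(aq) + Mg^2+(aq), so Q = [Br^-(aq)]^2·[Mg^2+(aq)].
Solving for the unknown gives log [Mg^2+(aq)] = −0.926, so [Mg^2+(aq)] ≈ 0.12 M.

0.12 M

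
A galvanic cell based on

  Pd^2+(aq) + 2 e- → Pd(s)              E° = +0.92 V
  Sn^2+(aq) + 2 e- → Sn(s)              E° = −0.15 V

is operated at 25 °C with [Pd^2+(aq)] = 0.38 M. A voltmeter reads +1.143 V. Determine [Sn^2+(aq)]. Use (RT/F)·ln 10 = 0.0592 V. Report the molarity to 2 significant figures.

0.0013 M

With Pd²⁺/Pd at the cathode and Sn²⁺/Sn at the anode, E°cell = +0.92 − (−0.15) = +1.07 V (n = 2).
Rearranging E = E° − (0.0592/n)·log Q gives log Q = 2(+1.07 − (+1.143))/0.0592 = −2.466.
For Pd^2+(aq) + Sn(s) → Pd(s) + Sn^2+(aq), the reaction quotient is Q = [Sn^2+(aq)] / [Pd^2+(aq)].
Substituting the known concentrations and solving, log [Sn^2+(aq)] = −2.886 and [Sn^2+(aq)] = 0.0013 M.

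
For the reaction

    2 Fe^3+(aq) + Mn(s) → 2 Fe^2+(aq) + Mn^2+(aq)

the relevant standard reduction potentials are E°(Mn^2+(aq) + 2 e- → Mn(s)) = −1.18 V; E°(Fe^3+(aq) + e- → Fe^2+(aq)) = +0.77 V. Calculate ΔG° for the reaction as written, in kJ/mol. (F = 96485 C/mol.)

In the reaction as written Fe^3+(aq) is reduced, so the Fe³⁺/Fe²⁺ couple is the cathode and Mn²⁺/Mn is the anode.
E°cell = +0.77 − (−1.18) = +1.95 V; balancing electrons gives n = 2.
ΔG° = −nFE°cell = −(2)(96485)(+1.95) J/mol = −376 kJ/mol.

−376 kJ/mol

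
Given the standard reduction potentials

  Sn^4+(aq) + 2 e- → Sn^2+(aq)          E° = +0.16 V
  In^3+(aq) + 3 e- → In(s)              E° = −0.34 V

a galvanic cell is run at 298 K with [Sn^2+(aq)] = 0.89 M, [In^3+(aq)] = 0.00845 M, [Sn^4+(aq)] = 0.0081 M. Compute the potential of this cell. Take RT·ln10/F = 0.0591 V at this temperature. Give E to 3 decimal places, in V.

+0.481 V

Sn⁴⁺/Sn²⁺ is reduced (cathode, E° = +0.16 V) and In³⁺/In is oxidized (anode).
E°cell = +0.16 − (−0.34) = +0.50 V, with n = 6 electrons transferred.
The balanced reaction is 3 Sn^4+(aq) + 2 In(s) → 3 Sn^2+(aq) + 2 In^3+(aq), so Q = ([Sn^2+(aq)]^3·[In^3+(aq)]^2) / [Sn^4+(aq)]^3 = 94.7 and log Q = 1.976.
E = E° − (0.0591/n)·log Q = +0.50 − (0.0591/6)(1.976) = +0.481 V.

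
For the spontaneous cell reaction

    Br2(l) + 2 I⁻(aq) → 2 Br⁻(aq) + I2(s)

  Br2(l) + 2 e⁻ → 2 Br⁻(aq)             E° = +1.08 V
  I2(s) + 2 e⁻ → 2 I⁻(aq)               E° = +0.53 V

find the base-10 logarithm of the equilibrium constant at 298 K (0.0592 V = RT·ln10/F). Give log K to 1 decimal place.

The Br₂/Br⁻ couple is reduced (cathode); E°cell = +1.08 − (+0.53) = +0.55 V with n = 2.
At equilibrium E = 0, so log K = nE°cell / 0.0592 = (2)(+0.55) / 0.0592 = 18.6.

log K = 18.6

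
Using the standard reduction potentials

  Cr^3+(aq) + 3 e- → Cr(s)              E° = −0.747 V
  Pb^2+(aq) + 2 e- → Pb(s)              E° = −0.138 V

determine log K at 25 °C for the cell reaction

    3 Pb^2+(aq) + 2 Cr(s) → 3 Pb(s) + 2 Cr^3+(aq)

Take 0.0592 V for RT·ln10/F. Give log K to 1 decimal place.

log K = 61.7

The Pb²⁺/Pb couple is reduced (cathode); E°cell = −0.138 − (−0.747) = +0.609 V with n = 6.
At equilibrium E = 0, so log K = nE°cell / 0.0592 = (6)(+0.609) / 0.0592 = 61.7.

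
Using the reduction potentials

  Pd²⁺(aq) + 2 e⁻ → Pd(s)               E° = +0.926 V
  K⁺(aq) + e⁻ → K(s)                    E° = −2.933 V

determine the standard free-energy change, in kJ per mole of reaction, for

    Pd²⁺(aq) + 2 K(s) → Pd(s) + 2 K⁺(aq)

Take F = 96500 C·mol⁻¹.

In the reaction as written Pd²⁺(aq) is reduced, so the Pd²⁺/Pd couple is the cathode and K⁺/K is the anode.
E°cell = +0.926 − (−2.933) = +3.859 V; balancing electrons gives n = 2.
ΔG° = −nFE°cell = −(2)(96500)(+3.859) J/mol = −745 kJ/mol.

−745 kJ/mol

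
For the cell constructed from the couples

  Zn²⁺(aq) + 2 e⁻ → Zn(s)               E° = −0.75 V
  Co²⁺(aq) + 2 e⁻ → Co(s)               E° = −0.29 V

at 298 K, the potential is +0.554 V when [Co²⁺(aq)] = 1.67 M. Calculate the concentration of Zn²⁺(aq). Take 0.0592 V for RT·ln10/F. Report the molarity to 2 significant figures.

Co²⁺/Co is the cathode (higher E°); E°cell = −0.29 − (−0.75) = +0.46 V with n = 2.
From the Nernst equation, log Q = n(E° − E)/0.0592 = 2·(+0.46 − (+0.554))/0.0592 = −3.176.
For Co²⁺(aq) + Zn(s) → Co(s) + Zn²⁺(aq), the reaction quotient is Q = [Zn²⁺(aq)] / [Co²⁺(aq)].
Substituting the known concentrations and solving, log [Zn²⁺(aq)] = −2.953 and [Zn²⁺(aq)] = 0.0011 M.

0.0011 M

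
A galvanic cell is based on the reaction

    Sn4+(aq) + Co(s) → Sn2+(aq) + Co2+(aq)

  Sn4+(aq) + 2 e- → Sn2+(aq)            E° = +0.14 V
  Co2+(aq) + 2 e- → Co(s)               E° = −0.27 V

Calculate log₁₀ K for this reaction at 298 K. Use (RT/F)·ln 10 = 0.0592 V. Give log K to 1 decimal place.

log K = 13.9

The Sn⁴⁺/Sn²⁺ couple is reduced (cathode); E°cell = +0.14 − (−0.27) = +0.41 V with n = 2.
At equilibrium E = 0, so log K = nE°cell / 0.0592 = (2)(+0.41) / 0.0592 = 13.9.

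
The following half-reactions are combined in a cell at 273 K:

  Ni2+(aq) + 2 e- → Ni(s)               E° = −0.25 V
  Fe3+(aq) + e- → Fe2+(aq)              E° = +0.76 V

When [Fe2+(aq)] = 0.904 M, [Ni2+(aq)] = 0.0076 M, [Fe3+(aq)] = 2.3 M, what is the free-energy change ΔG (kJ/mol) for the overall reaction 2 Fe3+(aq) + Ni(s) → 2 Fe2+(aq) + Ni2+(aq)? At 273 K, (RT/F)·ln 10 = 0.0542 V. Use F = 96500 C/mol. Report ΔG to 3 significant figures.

−210 kJ/mol

E°cell = +0.76 − (−0.25) = +1.01 V; the balanced reaction transfers n = 2 electrons.
Q = ([Fe2+(aq)]^2·[Ni2+(aq)]) / [Fe3+(aq)]^2 = 0.00117, so log Q = −2.930 and E = +1.01 − (0.0542/2)(−2.930) = +1.0894 V.
ΔG = −nFE = −(2)(96500)(+1.0894) J/mol = −210 kJ/mol.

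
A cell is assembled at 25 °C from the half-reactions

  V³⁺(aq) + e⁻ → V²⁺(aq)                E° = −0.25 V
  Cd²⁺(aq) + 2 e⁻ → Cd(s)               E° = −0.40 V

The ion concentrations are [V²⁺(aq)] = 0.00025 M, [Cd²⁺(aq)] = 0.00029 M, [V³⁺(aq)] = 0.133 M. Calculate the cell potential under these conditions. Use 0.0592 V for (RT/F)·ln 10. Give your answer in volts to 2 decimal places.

V³⁺/V²⁺ is reduced (cathode, E° = −0.25 V) and Cd²⁺/Cd is oxidized (anode).
E°cell = −0.25 − (−0.40) = +0.15 V, with n = 2 electrons transferred.
The balanced reaction is 2 V³⁺(aq) + Cd(s) → 2 V²⁺(aq) + Cd²⁺(aq), so Q = ([V²⁺(aq)]^2·[Cd²⁺(aq)]) / [V³⁺(aq)]^2 = 1.02×10^−9 and log Q = −8.989.
Applying E = E° − (RT ln10/nF)·log Q gives +0.15 − (0.0592/2)(−8.989) = +0.42 V.

+0.42 V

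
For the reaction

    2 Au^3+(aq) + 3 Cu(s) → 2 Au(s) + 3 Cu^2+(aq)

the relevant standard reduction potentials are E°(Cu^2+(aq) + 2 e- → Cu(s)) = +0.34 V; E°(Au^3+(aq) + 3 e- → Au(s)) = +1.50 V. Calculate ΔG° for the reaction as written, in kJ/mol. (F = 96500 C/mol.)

−672 kJ/mol

In the reaction as written Au^3+(aq) is reduced, so the Au³⁺/Au couple is the cathode and Cu²⁺/Cu is the anode.
E°cell = +1.50 − (+0.34) = +1.16 V; balancing electrons gives n = 6.
ΔG° = −nFE°cell = −(6)(96500)(+1.16) J/mol = −672 kJ/mol.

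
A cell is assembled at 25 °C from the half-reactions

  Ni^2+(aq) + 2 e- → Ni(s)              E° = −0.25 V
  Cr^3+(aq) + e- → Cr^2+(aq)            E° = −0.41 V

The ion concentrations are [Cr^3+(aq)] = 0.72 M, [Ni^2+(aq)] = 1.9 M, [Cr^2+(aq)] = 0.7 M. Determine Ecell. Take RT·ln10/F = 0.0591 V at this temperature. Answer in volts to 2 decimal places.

+0.17 V

Ni²⁺/Ni is reduced (cathode, E° = −0.25 V) and Cr³⁺/Cr²⁺ is oxidized (anode).
E°cell = E°cat − E°an = −0.25 − (−0.41) = +0.16 V; n = 2.
For the overall reaction Ni^2+(aq) + 2 Cr^2+(aq) → Ni(s) + 2 Cr^3+(aq), Q = [Cr^3+(aq)]^2 / ([Ni^2+(aq)]·[Cr^2+(aq)]^2) = 0.557, giving log Q = −0.254.
Applying E = E° − (RT ln10/nF)·log Q gives +0.16 − (0.0591/2)(−0.254) = +0.17 V.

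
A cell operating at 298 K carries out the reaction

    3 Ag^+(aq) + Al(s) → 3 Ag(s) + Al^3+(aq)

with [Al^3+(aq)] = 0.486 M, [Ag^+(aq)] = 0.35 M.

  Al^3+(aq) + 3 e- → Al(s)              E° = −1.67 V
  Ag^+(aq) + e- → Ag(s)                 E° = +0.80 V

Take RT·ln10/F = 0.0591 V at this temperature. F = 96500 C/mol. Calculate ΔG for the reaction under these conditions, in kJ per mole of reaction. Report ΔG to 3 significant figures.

E°cell = +0.80 − (−1.67) = +2.47 V; the balanced reaction transfers n = 3 electrons.
The reaction quotient is [Al^3+(aq)] / [Ag^+(aq)]^3 = 11.3; by Nernst, E = +2.47 − (0.0591/3)(1.054) = +2.4492 V.
Finally ΔG = −nFE = −(3)(96500 C/mol)(+2.4492 V) = −709 kJ/mol.

−709 kJ/mol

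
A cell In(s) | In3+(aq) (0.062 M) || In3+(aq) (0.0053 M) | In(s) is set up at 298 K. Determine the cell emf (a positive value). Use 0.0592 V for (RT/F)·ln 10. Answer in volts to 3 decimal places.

For a concentration cell E°cell = 0, since both electrodes use the same couple.
The compartment with the higher In3+(aq) concentration (0.062 M) acts as the cathode; ions are reduced there and produced at the dilute (0.0053 M) anode.
With n = 3, Ecell = −(0.0592/3)·log([dilute]/[conc]) = −(0.0592/3)·log(0.0053/0.062) = +0.021 V.

0.021 V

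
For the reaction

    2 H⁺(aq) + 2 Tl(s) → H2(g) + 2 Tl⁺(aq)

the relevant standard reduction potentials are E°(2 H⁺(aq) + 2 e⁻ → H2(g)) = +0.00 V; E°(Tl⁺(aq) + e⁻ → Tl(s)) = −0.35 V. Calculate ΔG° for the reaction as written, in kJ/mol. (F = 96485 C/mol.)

−67.5 kJ/mol

In the reaction as written H⁺(aq) is reduced, so the 2H⁺/H₂ couple is the cathode and Tl⁺/Tl is the anode.
E°cell = +0.00 − (−0.35) = +0.35 V; balancing electrons gives n = 2.
ΔG° = −nFE°cell = −(2)(96485)(+0.35) J/mol = −67.5 kJ/mol.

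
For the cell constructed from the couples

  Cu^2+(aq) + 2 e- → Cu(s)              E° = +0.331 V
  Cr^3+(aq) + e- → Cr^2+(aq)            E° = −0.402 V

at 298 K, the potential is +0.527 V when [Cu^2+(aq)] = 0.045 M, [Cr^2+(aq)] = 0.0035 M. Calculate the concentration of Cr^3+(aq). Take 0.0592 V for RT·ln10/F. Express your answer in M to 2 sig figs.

With Cu²⁺/Cu at the cathode and Cr³⁺/Cr²⁺ at the anode, E°cell = +0.331 − (−0.402) = +0.733 V (n = 2).
From the Nernst equation, log Q = n(E° − E)/0.0592 = 2·(+0.733 − (+0.527))/0.0592 = 6.959.
Balancing electrons gives Cu^2+(aq) + 2 Cr^2+(aq) → Cu(s) + 2 Cr^3+(aq); thus Q = [Cr^3+(aq)]^2 / ([Cu^2+(aq)]·[Cr^2+(aq)]^2).
Isolating [Cr^3+(aq)] in Q = 10^{6.959} yields log [Cr^3+(aq)] = 0.350, i.e. 2.2 M.

2.2 M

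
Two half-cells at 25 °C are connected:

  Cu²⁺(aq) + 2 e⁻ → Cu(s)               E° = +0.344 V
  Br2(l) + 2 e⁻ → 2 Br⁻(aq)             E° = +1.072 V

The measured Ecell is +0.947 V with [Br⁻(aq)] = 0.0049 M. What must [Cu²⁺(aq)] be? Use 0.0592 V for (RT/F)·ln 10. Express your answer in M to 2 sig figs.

0.0017 M

Br₂/Br⁻ is the cathode (higher E°); E°cell = +1.072 − (+0.344) = +0.728 V with n = 2.
Since E = E° − (0.0592/n)·log Q, log Q = n(E° − E)/0.0592 = −7.399.
Balancing electrons gives Br2(l) + Cu(s) → 2 Br⁻(aq) + Cu²⁺(aq); thus Q = [Br⁻(aq)]^2·[Cu²⁺(aq)].
Solving for the unknown gives log [Cu²⁺(aq)] = −2.779, so [Cu²⁺(aq)] ≈ 0.0017 M.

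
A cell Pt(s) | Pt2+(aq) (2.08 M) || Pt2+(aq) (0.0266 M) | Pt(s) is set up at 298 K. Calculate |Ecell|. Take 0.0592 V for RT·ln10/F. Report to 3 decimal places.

For a concentration cell E°cell = 0, since both electrodes use the same couple.
The compartment with the higher Pt2+(aq) concentration (2.08 M) acts as the cathode; ions are reduced there and produced at the dilute (0.0266 M) anode.
With n = 2, Ecell = −(0.0592/2)·log([dilute]/[conc]) = −(0.0592/2)·log(0.0266/2.08) = +0.056 V.

0.056 V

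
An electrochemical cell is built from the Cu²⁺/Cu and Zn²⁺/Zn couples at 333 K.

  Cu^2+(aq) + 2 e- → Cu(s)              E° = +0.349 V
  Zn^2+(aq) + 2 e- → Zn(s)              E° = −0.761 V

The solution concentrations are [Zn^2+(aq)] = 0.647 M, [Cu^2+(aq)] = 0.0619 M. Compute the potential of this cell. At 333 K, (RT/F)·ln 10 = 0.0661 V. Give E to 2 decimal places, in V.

Since E°(Cu²⁺/Cu) > E°(Zn²⁺/Zn), Cu²⁺/Cu serves as the cathode.
E°cell = E°cat − E°an = +0.349 − (−0.761) = +1.110 V; n = 2.
For the overall reaction Cu^2+(aq) + Zn(s) → Cu(s) + Zn^2+(aq), Q = [Zn^2+(aq)] / [Cu^2+(aq)] = 10.5, giving log Q = 1.019.
By the Nernst equation, E = +1.110 − (0.0661/2)·(1.019) = +1.08 V.

+1.08 V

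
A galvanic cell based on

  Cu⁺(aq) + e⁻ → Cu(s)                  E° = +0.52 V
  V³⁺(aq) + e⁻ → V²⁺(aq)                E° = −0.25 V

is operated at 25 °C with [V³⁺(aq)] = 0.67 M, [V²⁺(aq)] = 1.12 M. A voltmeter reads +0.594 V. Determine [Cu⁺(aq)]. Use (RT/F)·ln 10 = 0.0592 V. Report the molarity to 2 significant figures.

Cu⁺/Cu is the cathode (higher E°); E°cell = +0.52 − (−0.25) = +0.77 V with n = 1.
From the Nernst equation, log Q = n(E° − E)/0.0592 = 1·(+0.77 − (+0.594))/0.0592 = 2.973.
Balancing electrons gives Cu⁺(aq) + V²⁺(aq) → Cu(s) + V³⁺(aq); thus Q = [V³⁺(aq)] / ([Cu⁺(aq)]·[V²⁺(aq)]).
Isolating [Cu⁺(aq)] in Q = 10^{2.973} yields log [Cu⁺(aq)] = −3.196, i.e. 0.00064 M.

0.00064 M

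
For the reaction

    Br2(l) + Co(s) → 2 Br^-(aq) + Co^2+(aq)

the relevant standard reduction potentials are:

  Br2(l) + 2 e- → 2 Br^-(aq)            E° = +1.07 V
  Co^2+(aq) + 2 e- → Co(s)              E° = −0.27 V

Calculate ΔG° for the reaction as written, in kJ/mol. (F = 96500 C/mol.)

−259 kJ/mol

In the reaction as written Br2(l) is reduced, so the Br₂/Br⁻ couple is the cathode and Co²⁺/Co is the anode.
E°cell = +1.07 − (−0.27) = +1.34 V; balancing electrons gives n = 2.
ΔG° = −nFE°cell = −(2)(96500)(+1.34) J/mol = −259 kJ/mol.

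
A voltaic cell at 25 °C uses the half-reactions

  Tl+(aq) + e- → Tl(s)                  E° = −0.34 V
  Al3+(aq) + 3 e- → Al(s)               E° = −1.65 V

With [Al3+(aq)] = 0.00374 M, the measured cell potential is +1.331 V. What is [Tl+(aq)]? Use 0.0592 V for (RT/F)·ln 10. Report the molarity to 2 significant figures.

0.35 M

Tl⁺/Tl is the cathode (higher E°); E°cell = −0.34 − (−1.65) = +1.31 V with n = 3.
Rearranging E = E° − (0.0592/n)·log Q gives log Q = 3(+1.31 − (+1.331))/0.0592 = −1.064.
The balanced reaction is 3 Tl+(aq) + Al(s) → 3 Tl(s) + Al3+(aq), so Q = [Al3+(aq)] / [Tl+(aq)]^3.
Solving for the unknown gives log [Tl+(aq)] = −0.454, so [Tl+(aq)] ≈ 0.35 M.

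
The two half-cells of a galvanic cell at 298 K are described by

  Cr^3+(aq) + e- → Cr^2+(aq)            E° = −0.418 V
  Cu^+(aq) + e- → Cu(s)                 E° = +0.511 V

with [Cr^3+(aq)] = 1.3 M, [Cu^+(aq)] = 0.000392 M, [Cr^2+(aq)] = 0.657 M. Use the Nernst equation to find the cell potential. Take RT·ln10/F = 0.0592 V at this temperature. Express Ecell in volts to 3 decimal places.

+0.710 V

Since E°(Cu⁺/Cu) > E°(Cr³⁺/Cr²⁺), Cu⁺/Cu serves as the cathode.
E°cell = E°cat − E°an = +0.511 − (−0.418) = +0.929 V; n = 1.
Balancing gives Cu^+(aq) + Cr^2+(aq) → Cu(s) + Cr^3+(aq); hence Q = [Cr^3+(aq)] / ([Cu^+(aq)]·[Cr^2+(aq)]) = 5.05×10^3 (log Q = 3.703).
Applying E = E° − (RT ln10/nF)·log Q gives +0.929 − (0.0592/1)(3.703) = +0.710 V.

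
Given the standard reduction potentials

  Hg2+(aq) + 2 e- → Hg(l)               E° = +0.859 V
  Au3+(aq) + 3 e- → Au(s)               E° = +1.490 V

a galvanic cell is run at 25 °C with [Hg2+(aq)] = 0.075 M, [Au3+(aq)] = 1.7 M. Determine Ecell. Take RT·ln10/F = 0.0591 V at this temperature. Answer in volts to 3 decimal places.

The Au³⁺/Au couple has the more positive E°, so it is the cathode; Hg²⁺/Hg is the anode.
E°cell = E°cat − E°an = +1.490 − (+0.859) = +0.631 V; n = 6.
For the overall reaction 2 Au3+(aq) + 3 Hg(l) → 2 Au(s) + 3 Hg2+(aq), Q = [Hg2+(aq)]^3 / [Au3+(aq)]^2 = 0.000146, giving log Q = −3.836.
Applying E = E° − (RT ln10/nF)·log Q gives +0.631 − (0.0591/6)(−3.836) = +0.669 V.

+0.669 V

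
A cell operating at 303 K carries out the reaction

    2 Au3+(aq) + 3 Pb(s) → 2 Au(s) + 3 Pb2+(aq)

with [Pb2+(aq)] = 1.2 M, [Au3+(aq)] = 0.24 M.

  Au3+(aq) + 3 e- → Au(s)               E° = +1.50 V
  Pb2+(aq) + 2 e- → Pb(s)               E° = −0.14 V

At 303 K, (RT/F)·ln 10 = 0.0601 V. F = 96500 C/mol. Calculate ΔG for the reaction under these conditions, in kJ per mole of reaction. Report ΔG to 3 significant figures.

−941 kJ/mol

With Au³⁺/Au reduced at the cathode, E°cell = +1.50 − (−0.14) = +1.64 V and n = 6.
Here Q = [Pb2+(aq)]^3 / [Au3+(aq)]^2 = 30 (log Q = 1.477), giving E = +1.64 − (0.0601/6)·(1.477) = +1.6252 V.
ΔG = −nFE = −(6)(96500)(+1.6252) J/mol = −941 kJ/mol.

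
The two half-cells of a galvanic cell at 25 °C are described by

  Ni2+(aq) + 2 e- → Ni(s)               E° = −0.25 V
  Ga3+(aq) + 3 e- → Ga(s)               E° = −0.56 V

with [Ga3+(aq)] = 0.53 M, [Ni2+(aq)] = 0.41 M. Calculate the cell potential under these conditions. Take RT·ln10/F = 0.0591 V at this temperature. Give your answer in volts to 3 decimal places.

Ni²⁺/Ni is reduced (cathode, E° = −0.25 V) and Ga³⁺/Ga is oxidized (anode).
E°cell = E°cat − E°an = −0.25 − (−0.56) = +0.31 V; n = 6.
The balanced reaction is 3 Ni2+(aq) + 2 Ga(s) → 3 Ni(s) + 2 Ga3+(aq), so Q = [Ga3+(aq)]^2 / [Ni2+(aq)]^3 = 4.08 and log Q = 0.610.
Applying E = E° − (RT ln10/nF)·log Q gives +0.31 − (0.0591/6)(0.610) = +0.304 V.

+0.304 V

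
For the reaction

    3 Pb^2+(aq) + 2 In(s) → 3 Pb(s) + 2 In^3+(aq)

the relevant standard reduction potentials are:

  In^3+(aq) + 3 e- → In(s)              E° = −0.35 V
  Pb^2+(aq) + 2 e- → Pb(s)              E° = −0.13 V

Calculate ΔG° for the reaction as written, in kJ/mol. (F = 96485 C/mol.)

In the reaction as written Pb^2+(aq) is reduced, so the Pb²⁺/Pb couple is the cathode and In³⁺/In is the anode.
E°cell = −0.13 − (−0.35) = +0.22 V; balancing electrons gives n = 6.
ΔG° = −nFE°cell = −(6)(96485)(+0.22) J/mol = −127 kJ/mol.

−127 kJ/mol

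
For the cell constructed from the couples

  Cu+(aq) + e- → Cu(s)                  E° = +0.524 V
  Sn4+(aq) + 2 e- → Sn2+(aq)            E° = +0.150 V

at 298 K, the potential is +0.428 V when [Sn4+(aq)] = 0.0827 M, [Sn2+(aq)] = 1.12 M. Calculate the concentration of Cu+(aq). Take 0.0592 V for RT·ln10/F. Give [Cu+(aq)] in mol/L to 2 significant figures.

Cu⁺/Cu is the cathode (higher E°); E°cell = +0.524 − (+0.150) = +0.374 V with n = 2.
Since E = E° − (0.0592/n)·log Q, log Q = n(E° − E)/0.0592 = −1.824.
For 2 Cu+(aq) + Sn2+(aq) → 2 Cu(s) + Sn4+(aq), the reaction quotient is Q = [Sn4+(aq)] / ([Cu+(aq)]^2·[Sn2+(aq)]).
Isolating [Cu+(aq)] in Q = 10^{−1.824} yields log [Cu+(aq)] = 0.346, i.e. 2.2 M.

2.2 M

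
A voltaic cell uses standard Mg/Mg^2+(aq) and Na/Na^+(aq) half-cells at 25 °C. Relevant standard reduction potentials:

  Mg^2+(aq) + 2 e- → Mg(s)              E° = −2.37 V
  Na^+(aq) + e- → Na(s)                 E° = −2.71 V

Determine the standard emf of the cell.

+0.34 V

Of the two couples in this cell, the one with the more positive reduction potential is reduced at the cathode: here that is Mg²⁺/Mg (−2.37 V); Na⁺/Na (−2.71 V) is the anode.
E°cell = E°(cathode) − E°(anode) = −2.37 − (−2.71) = +0.34 V.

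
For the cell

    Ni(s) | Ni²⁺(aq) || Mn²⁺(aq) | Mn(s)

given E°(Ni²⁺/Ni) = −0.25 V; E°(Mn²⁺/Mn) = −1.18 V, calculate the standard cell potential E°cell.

−0.93 V

By convention the left-hand electrode in cell notation is the anode (oxidation) and the right-hand electrode is the cathode (reduction).
E°cell = E°(right) − E°(left) = −1.18 − (−0.25) = −0.93 V.
The negative sign shows that, as written, the cell would require an external voltage to drive the reaction.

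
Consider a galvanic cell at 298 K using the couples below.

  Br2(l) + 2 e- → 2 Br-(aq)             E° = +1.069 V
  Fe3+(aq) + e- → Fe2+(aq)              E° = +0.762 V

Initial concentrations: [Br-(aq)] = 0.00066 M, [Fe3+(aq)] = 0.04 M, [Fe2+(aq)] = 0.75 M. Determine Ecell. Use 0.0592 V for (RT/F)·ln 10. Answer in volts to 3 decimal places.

+0.571 V

Br₂/Br⁻ is reduced (cathode, E° = +1.069 V) and Fe³⁺/Fe²⁺ is oxidized (anode).
The standard potential is +1.069 − (+0.762) = +0.307 V and the balanced reaction transfers n = 2 electrons.
For the overall reaction Br2(l) + 2 Fe2+(aq) → 2 Br-(aq) + 2 Fe3+(aq), Q = ([Br-(aq)]^2·[Fe3+(aq)]^2) / [Fe2+(aq)]^2 = 1.24×10^−9, giving log Q = −8.907.
Applying E = E° − (RT ln10/nF)·log Q gives +0.307 − (0.0592/2)(−8.907) = +0.571 V.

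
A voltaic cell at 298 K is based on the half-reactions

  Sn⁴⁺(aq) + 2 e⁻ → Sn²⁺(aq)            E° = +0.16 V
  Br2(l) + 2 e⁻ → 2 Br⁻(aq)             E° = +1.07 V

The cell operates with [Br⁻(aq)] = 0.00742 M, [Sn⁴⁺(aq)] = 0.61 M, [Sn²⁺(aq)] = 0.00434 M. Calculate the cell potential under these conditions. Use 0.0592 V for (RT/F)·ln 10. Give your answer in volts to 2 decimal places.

The Br₂/Br⁻ couple has the more positive E°, so it is the cathode; Sn⁴⁺/Sn²⁺ is the anode.
E°cell = +1.07 − (+0.16) = +0.91 V, with n = 2 electrons transferred.
Balancing gives Br2(l) + Sn²⁺(aq) → 2 Br⁻(aq) + Sn⁴⁺(aq); hence Q = ([Br⁻(aq)]^2·[Sn⁴⁺(aq)]) / [Sn²⁺(aq)] = 0.00774 (log Q = −2.111).
Applying E = E° − (RT ln10/nF)·log Q gives +0.91 − (0.0592/2)(−2.111) = +0.97 V.

+0.97 V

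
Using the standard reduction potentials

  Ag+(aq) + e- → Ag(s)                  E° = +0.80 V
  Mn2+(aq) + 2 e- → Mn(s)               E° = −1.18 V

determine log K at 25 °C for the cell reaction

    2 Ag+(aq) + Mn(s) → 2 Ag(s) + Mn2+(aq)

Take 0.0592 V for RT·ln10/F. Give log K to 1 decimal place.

log K = 66.9

The Ag⁺/Ag couple is reduced (cathode); E°cell = +0.80 − (−1.18) = +1.98 V with n = 2.
At equilibrium E = 0, so log K = nE°cell / 0.0592 = (2)(+1.98) / 0.0592 = 66.9.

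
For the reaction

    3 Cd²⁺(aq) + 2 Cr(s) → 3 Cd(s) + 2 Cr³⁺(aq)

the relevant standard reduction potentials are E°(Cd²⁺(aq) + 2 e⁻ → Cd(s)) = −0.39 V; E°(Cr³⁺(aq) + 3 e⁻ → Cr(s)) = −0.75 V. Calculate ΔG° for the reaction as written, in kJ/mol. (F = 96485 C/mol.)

In the reaction as written Cd²⁺(aq) is reduced, so the Cd²⁺/Cd couple is the cathode and Cr³⁺/Cr is the anode.
E°cell = −0.39 − (−0.75) = +0.36 V; balancing electrons gives n = 6.
ΔG° = −nFE°cell = −(6)(96485)(+0.36) J/mol = −208 kJ/mol.

−208 kJ/mol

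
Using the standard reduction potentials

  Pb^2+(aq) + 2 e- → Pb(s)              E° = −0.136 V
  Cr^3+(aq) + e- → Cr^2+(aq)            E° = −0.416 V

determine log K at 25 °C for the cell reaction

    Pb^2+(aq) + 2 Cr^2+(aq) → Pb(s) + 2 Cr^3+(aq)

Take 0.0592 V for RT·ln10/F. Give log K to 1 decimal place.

The Pb²⁺/Pb couple is reduced (cathode); E°cell = −0.136 − (−0.416) = +0.280 V with n = 2.
At equilibrium E = 0, so log K = nE°cell / 0.0592 = (2)(+0.280) / 0.0592 = 9.5.

log K = 9.5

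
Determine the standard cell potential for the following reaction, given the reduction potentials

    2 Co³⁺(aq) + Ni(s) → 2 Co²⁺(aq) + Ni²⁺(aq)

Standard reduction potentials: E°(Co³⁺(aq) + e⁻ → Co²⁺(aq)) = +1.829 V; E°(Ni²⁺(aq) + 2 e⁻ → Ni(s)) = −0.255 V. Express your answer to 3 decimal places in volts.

+2.084 V

Co³⁺(aq) gains electrons, so the Co³⁺/Co²⁺ couple is the cathode; the Ni²⁺/Ni couple is the anode.
E°cell = E°(cathode) − E°(anode) = +1.829 − (−0.255) = +2.084 V.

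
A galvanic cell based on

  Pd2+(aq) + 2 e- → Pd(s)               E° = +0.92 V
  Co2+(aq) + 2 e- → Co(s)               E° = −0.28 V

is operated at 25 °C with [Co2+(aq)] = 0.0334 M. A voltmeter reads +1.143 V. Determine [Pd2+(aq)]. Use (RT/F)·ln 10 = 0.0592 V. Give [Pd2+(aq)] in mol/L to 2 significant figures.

0.00040 M

With Pd²⁺/Pd at the cathode and Co²⁺/Co at the anode, E°cell = +0.92 − (−0.28) = +1.20 V (n = 2).
Since E = E° − (0.0592/n)·log Q, log Q = n(E° − E)/0.0592 = 1.926.
Balancing electrons gives Pd2+(aq) + Co(s) → Pd(s) + Co2+(aq); thus Q = [Co2+(aq)] / [Pd2+(aq)].
Solving for the unknown gives log [Pd2+(aq)] = −3.402, so [Pd2+(aq)] ≈ 0.00040 M.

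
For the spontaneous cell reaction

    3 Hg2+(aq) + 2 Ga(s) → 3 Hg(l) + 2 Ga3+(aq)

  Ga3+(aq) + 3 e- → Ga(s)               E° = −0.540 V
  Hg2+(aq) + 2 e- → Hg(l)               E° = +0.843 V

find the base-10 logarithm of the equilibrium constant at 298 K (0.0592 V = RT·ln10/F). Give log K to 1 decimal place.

The Hg²⁺/Hg couple is reduced (cathode); E°cell = +0.843 − (−0.540) = +1.383 V with n = 6.
At equilibrium E = 0, so log K = nE°cell / 0.0592 = (6)(+1.383) / 0.0592 = 140.2.

log K = 140.2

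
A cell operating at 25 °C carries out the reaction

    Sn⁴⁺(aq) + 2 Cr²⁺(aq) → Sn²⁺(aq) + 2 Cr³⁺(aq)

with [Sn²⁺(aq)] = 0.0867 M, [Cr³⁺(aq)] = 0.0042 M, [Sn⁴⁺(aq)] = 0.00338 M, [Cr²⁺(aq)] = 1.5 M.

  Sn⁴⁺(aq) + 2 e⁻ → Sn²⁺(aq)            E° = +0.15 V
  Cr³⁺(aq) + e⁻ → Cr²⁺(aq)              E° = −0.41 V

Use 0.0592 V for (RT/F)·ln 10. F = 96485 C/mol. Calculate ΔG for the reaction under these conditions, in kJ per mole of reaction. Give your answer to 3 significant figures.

E°cell = +0.15 − (−0.41) = +0.56 V; the balanced reaction transfers n = 2 electrons.
Q = ([Sn²⁺(aq)]·[Cr³⁺(aq)]^2) / ([Sn⁴⁺(aq)]·[Cr²⁺(aq)]^2) = 0.000201, so log Q = −3.697 and E = +0.56 − (0.0592/2)(−3.697) = +0.6694 V.
Finally ΔG = −nFE = −(2)(96485 C/mol)(+0.6694 V) = −129 kJ/mol.

−129 kJ/mol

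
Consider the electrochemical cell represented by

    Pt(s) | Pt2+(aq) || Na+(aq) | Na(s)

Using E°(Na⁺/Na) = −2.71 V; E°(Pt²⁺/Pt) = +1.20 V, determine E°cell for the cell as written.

By convention the left-hand electrode in cell notation is the anode (oxidation) and the right-hand electrode is the cathode (reduction).
E°cell = E°(right) − E°(left) = −2.71 − (+1.20) = −3.91 V.
The negative sign shows that, as written, the cell would require an external voltage to drive the reaction.

−3.91 V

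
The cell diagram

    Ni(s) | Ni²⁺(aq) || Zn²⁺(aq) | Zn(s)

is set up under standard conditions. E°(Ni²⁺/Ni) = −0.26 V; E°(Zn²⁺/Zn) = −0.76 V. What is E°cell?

−0.50 V

By convention the left-hand electrode in cell notation is the anode (oxidation) and the right-hand electrode is the cathode (reduction).
E°cell = E°(right) − E°(left) = −0.76 − (−0.26) = −0.50 V.
The negative sign shows that, as written, the cell would require an external voltage to drive the reaction.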